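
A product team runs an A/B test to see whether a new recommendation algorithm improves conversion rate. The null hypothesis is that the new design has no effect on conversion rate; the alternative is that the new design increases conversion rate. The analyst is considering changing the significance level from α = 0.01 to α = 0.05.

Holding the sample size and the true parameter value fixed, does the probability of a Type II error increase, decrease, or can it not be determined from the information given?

Relaxing α lowers the evidence threshold; under Ha, outcomes that previously fell short now trigger rejection.

It decreases.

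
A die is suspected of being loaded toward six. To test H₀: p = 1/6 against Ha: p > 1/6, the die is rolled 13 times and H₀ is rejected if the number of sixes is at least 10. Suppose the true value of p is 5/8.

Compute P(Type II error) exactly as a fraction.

Under the alternative p = 5/8, K ~ Binomial(13, 5/8); β is the probability the test does not reject, P(K < 10).
Adding the binomial probabilities P(K=0)+…+P(K=9) at p = 5/8 gives 107331531597/137438953472.

107331531597/137438953472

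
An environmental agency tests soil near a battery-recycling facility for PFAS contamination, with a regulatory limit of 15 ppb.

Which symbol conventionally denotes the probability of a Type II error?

β

P(Type II error) = P(fail to reject H₀ | H₀ false) = β.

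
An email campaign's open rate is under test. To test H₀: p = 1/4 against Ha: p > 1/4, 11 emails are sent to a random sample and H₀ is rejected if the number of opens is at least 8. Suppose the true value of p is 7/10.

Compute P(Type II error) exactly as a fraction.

1076094153/2500000000

A Type II error is failing to reject when Ha holds: with p = 7/10, β = P(S ≤ 7).
Adding the binomial probabilities P(S=0)+…+P(S=7) at p = 7/10 gives 1076094153/2500000000.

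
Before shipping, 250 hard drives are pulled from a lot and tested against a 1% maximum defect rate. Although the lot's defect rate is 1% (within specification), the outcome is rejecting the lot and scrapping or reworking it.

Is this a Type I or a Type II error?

Type I error

The null hypothesis here is that the lot's defect rate is 1% (within specification).
'Rejecting the lot and scrapping or reworking it' corresponds to rejecting H₀.
H₀ was rejected but H₀ is true — a Type I error (false positive).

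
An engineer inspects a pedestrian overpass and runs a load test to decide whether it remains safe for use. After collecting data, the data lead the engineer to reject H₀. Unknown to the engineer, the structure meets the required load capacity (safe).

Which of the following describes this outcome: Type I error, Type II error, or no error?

The conventional null hypothesis here is that the structure meets the required load capacity (safe).
H₀ was rejected, but H₀ is actually true.
Rejecting a true null hypothesis is a Type I error (false positive).

Type I error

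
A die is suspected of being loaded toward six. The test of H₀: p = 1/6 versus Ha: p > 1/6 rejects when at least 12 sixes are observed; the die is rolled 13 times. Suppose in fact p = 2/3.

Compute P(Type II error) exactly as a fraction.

Under the alternative p = 2/3, X ~ Binomial(13, 2/3); β is the probability the test does not reject, P(X < 12).
Adding the binomial probabilities P(X=0)+…+P(X=11) at p = 2/3 gives 510961/531441.

510961/531441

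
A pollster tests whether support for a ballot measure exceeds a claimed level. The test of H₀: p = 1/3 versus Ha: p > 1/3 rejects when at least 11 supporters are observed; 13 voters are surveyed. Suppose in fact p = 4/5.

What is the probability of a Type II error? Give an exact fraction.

608334741/1220703125

A Type II error is failing to reject when Ha holds: with p = 4/5, β = P(S ≤ 10).
Adding the binomial probabilities P(S=0)+…+P(S=10) at p = 4/5 gives 608334741/1220703125.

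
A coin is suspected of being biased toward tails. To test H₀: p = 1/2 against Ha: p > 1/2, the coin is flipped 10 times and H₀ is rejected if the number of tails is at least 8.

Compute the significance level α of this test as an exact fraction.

7/128

Under H₀, S ~ Binomial(10, 1/2), and α = P(S ≥ 8).
That's C(10,8) + C(10,9) + C(10,10) over 2^10, i.e. (45 + 10 + 1)/1024 = 56/1024 = 7/128.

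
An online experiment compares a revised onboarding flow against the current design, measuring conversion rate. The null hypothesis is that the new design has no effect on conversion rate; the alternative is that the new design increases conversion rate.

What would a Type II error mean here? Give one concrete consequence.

A Type II error would mean concluding that the new design has no effect on conversion rate (or at least failing to establish that the new design increases conversion rate) when in fact the new design increases conversion rate. Consequence: a genuinely better design is discarded.

A Type II error is failing to reject H₀ when H₀ is false.
Here that means keeping the current design when actually the new design increases conversion rate.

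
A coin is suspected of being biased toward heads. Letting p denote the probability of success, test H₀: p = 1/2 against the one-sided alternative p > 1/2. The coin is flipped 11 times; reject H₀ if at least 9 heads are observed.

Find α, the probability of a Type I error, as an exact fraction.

67/2048

The Type I error probability is α = P(X ≥ 9) computed under H₀, where X ~ Binomial(11, 1/2).
P(X ≥ 9) = [C(11,9) + C(11,10) + C(11,11)] / 2^11 = (55 + 11 + 1) / 2048 = 67/2048.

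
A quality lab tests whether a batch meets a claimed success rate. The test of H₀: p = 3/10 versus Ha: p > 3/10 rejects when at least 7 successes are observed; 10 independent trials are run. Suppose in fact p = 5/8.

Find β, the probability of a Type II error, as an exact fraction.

β = P(fail to reject H₀ | Ha true) = P(Y ≤ 6 | p = 5/8), Y ~ Binomial(10, 5/8).
Adding the binomial probabilities P(Y=0)+…+P(Y=6) at p = 5/8 gives 148513581/268435456.

148513581/268435456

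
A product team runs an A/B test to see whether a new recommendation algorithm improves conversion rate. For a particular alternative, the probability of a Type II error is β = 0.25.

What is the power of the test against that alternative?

Power = 1 − β = 1 − 0.25 = 0.75.

0.75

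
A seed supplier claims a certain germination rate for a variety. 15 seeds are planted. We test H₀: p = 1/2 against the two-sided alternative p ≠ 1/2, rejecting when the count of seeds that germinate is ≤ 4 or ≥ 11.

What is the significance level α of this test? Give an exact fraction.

Under H₀, S ~ Binomial(15, 1/2); α is the probability of landing in either tail, P(S ≤ 4) + P(S ≥ 11).
By symmetry, α = 2·P(S ≤ 4) = 2·(1 + 15 + 105 + 455 + 1365)/32768 = 3882/32768 = 1941/16384.

1941/16384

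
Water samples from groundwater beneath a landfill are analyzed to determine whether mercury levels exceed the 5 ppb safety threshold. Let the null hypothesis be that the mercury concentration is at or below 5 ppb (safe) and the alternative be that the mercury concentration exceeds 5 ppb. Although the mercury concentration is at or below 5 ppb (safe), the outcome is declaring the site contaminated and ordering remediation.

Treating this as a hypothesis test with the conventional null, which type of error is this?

'Declaring the site contaminated and ordering remediation' corresponds to rejecting H₀.
H₀ was rejected but H₀ is true — a Type I error (false positive).

Type I error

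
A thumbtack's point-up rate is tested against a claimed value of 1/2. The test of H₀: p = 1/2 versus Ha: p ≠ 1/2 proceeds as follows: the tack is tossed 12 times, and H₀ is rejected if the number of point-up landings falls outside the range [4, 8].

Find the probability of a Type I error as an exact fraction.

α = P(S ≤ 3 or S ≥ 9 | p = 1/2), S ~ Binomial(12, 1/2).
By symmetry, α = 2·P(S ≤ 3) = 2·(1 + 12 + 66 + 220)/4096 = 598/4096 = 299/2048.

299/2048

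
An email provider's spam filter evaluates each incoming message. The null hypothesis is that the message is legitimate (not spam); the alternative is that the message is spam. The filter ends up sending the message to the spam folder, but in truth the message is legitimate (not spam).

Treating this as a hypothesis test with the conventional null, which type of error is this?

Type I error

'Sending the message to the spam folder' corresponds to rejecting H₀.
H₀ was rejected but H₀ is true — a Type I error (false positive).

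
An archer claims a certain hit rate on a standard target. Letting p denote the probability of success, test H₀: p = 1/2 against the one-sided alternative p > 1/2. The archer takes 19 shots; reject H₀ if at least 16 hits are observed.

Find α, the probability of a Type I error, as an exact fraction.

α = P(reject H₀ | H₀ true) = P(X ≥ 16 | p = 1/2), with X ~ Binomial(19, 1/2).
That's C(19,16) + C(19,17) + C(19,18) + C(19,19) over 2^19, i.e. (969 + 171 + 19 + 1)/524288 = 1160/524288 = 145/65536.

145/65536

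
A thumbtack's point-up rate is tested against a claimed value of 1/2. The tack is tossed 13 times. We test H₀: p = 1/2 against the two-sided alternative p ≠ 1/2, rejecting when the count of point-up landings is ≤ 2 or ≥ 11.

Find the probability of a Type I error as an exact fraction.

23/1024

Under H₀, K ~ Binomial(13, 1/2); α is the probability of landing in either tail, P(K ≤ 2) + P(K ≥ 11).
Each tail has probability (1 + 13 + 78)/8192; doubling gives α = 184/8192 = 23/1024.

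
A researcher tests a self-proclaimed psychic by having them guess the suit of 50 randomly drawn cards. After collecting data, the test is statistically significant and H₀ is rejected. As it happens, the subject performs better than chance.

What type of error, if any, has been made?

The conventional null hypothesis here is that the subject is guessing at random (p = 1/4).
The test rejected a false H₀ — the decision matches the true state.

Neither — the decision is correct.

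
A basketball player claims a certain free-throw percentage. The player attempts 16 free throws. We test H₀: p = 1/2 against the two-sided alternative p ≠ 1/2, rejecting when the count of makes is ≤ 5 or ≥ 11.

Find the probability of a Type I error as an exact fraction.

Under H₀, S ~ Binomial(16, 1/2); α is the probability of landing in either tail, P(S ≤ 5) + P(S ≥ 11).
By symmetry, α = 2·P(S ≤ 5) = 2·(1 + 16 + 120 + 560 + 1820 + 4368)/65536 = 13770/65536 = 6885/32768.

6885/32768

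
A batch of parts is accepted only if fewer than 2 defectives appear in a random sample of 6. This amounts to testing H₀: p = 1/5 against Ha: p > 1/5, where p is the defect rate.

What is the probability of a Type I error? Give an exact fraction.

1077/3125

Under H₀, K ~ Binomial(6, 1/5); the Type I error rate is P(K ≥ 2).
α = 1 − P(K ≤ 1) = 1 − 2048/3125 = 1077/3125.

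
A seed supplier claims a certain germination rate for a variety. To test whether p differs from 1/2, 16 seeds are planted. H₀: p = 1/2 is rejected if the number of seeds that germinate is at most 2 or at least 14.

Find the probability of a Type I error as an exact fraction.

α = P(K ≤ 2 or K ≥ 14 | p = 1/2), K ~ Binomial(16, 1/2).
Each tail has probability (1 + 16 + 120)/65536; doubling gives α = 274/65536 = 137/32768.

137/32768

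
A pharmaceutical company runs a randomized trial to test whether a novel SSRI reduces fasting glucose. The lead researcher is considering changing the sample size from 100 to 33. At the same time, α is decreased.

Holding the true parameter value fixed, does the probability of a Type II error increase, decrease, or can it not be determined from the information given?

A smaller sample increases the standard error, so the sampling distributions under H₀ and Ha overlap more. Lowering α raises the bar for rejection; under Ha, the test now fails to reject on outcomes it previously would have rejected. Both changes push β in the same direction.

It increases.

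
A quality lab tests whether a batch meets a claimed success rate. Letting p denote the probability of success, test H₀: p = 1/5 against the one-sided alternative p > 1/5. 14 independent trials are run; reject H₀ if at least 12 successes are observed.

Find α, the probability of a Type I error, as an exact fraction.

1513/6103515625

The Type I error probability is α = P(X ≥ 12) computed under H₀, where X ~ Binomial(14, 1/5).
P(X ≥ 12) = Σ_{j=12}^{14} C(14,j)·(1/5)^j·(4/5)^{14-j} = 1513/6103515625.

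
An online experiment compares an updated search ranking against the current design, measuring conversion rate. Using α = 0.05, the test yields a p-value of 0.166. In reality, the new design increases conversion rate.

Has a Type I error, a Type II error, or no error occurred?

The conventional null hypothesis is that the new design has no effect on conversion rate.
Since p = 0.166 ≥ α = 0.05, H₀ is not rejected.
H₀ is false (actually the new design increases conversion rate).
Failing to reject a false H₀ is a Type II error.

Type II error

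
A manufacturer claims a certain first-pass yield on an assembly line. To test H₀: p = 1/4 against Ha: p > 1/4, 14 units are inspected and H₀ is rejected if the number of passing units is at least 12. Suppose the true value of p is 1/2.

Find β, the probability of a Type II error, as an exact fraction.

β = P(fail to reject H₀ | Ha true) = P(K ≤ 11 | p = 1/2), K ~ Binomial(14, 1/2).
Adding the binomial probabilities P(K=0)+…+P(K=11) at p = 1/2 gives 8139/8192.

8139/8192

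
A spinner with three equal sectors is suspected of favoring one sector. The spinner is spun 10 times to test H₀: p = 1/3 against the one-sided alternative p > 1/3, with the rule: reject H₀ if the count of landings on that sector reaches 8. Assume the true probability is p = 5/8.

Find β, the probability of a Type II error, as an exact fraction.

211794831/268435456

Under the alternative p = 5/8, Y ~ Binomial(10, 5/8); β is the probability the test does not reject, P(Y < 8).
Equivalently, β = 1 − P(Y ≥ 8) = 211794831/268435456.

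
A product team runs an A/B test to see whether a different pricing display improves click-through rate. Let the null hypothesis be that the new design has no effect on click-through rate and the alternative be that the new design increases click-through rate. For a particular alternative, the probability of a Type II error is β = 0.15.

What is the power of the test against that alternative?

0.85

Power = 1 − β = 1 − 0.15 = 0.85.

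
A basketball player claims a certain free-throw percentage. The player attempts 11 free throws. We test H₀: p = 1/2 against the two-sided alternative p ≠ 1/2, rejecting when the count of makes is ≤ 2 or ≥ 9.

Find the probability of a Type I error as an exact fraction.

Under H₀, S ~ Binomial(11, 1/2); α is the probability of landing in either tail, P(S ≤ 2) + P(S ≥ 9).
Each tail has probability (1 + 11 + 55)/2048; doubling gives α = 134/2048 = 67/1024.

67/1024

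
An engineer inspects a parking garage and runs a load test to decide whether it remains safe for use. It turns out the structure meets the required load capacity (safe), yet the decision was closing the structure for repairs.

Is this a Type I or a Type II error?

The null hypothesis here is that the structure meets the required load capacity (safe).
'Closing the structure for repairs' corresponds to rejecting H₀.
H₀ was rejected but H₀ is true — a Type I error (false positive).

Type I error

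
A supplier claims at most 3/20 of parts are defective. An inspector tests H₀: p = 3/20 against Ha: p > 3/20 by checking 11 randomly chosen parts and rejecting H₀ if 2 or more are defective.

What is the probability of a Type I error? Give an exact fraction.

2080006099551/4096000000000

α = P(reject H₀ | H₀ true) = P(K ≥ 2 | p = 3/20), K ~ Binomial(11, 3/20).
Computing the lower-tail complement: 1 − 2015993900449/4096000000000 = 2080006099551/4096000000000.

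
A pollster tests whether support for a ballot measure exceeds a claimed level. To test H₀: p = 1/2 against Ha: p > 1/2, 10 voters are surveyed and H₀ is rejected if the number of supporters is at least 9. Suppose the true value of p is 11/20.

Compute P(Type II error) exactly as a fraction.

10001847283209/10240000000000

β = P(fail to reject H₀ | Ha true) = P(S ≤ 8 | p = 11/20), S ~ Binomial(10, 11/20).
Adding the binomial probabilities P(S=0)+…+P(S=8) at p = 11/20 gives 10001847283209/10240000000000.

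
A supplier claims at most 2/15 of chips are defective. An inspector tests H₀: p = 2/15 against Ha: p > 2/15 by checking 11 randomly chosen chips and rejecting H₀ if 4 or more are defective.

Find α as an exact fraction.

α = P(reject H₀ | H₀ true) = P(S ≥ 4 | p = 2/15), S ~ Binomial(11, 2/15).
Via the complement, α = 1 − Σ_{j=0}^{3} C(11,j)(2/15)^j(13/15)^{11-j} = 27663615392/576650390625.

27663615392/576650390625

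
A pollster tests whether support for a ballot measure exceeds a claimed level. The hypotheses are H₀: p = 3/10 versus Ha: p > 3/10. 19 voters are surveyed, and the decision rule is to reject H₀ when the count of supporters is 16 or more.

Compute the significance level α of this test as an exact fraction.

1930258016361/1250000000000000000

The Type I error probability is α = P(Y ≥ 16) computed under H₀, where Y ~ Binomial(19, 3/10).
Summing C(19,j)(3/10)^j(7/10)^{19−j} for j = 16,…,19 gives 1930258016361/1250000000000000000.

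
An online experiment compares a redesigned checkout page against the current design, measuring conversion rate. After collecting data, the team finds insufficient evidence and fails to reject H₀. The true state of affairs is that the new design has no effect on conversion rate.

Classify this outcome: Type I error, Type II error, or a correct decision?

No error (correct decision).

The conventional null hypothesis here is that the new design has no effect on conversion rate.
The test retained a true H₀ — the decision matches the true state.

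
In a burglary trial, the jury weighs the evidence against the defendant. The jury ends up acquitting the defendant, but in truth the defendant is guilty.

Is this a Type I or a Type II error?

Type II error

The null hypothesis here is that the defendant is innocent.
'Acquitting the defendant' corresponds to failing to reject H₀.
H₀ was not rejected but H₀ is false — a Type II error (false negative).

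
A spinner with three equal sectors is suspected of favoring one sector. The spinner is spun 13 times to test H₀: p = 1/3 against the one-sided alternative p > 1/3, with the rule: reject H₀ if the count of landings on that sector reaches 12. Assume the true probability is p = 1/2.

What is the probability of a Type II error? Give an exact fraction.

A Type II error is failing to reject when Ha holds: with p = 1/2, β = P(K ≤ 11).
Adding the binomial probabilities P(K=0)+…+P(K=11) at p = 1/2 gives 4089/4096.

4089/4096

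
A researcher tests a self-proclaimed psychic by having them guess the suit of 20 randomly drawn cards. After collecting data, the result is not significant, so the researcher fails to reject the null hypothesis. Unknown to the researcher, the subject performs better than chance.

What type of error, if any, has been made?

The conventional null hypothesis here is that the subject is guessing at random (p = 1/4).
H₀ was not rejected, but H₀ is actually false.
Failing to reject a false null hypothesis is a Type II error (false negative).

Type II error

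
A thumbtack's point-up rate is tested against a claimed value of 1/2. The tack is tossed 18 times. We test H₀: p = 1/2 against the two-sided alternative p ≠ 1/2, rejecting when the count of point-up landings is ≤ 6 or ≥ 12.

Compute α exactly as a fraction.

α = P(Y ≤ 6 or Y ≥ 12 | p = 1/2), Y ~ Binomial(18, 1/2).
Each tail has probability (1 + 18 + 153 + 816 + 3060 + 8568 + 18564)/262144; doubling gives α = 62360/262144 = 7795/32768.

7795/32768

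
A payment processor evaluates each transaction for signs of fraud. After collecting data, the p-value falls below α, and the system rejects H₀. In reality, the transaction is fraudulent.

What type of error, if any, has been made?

The conventional null hypothesis here is that the transaction is legitimate.
The test rejected a false H₀ — the decision matches the true state.

No error (correct decision).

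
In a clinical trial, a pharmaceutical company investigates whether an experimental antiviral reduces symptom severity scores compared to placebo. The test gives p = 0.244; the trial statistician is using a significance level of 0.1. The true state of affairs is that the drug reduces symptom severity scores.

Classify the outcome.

Type II error

The conventional null hypothesis is that the drug has no effect on symptom severity scores.
Since p = 0.244 ≥ α = 0.1, H₀ is not rejected.
H₀ is false (actually the drug reduces symptom severity scores).
Failing to reject a false H₀ is a Type II error.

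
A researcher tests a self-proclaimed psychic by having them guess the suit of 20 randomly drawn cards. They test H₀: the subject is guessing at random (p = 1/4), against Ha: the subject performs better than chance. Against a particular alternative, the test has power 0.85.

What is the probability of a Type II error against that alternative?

0.15

Power = 1 − β, so β = 1 − 0.85 = 0.15.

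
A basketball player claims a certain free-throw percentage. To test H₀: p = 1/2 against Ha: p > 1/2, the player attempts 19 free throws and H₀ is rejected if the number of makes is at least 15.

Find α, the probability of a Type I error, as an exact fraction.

1259/131072

The Type I error probability is α = P(K ≥ 15) computed under H₀, where K ~ Binomial(19, 1/2).
That's C(19,15) + C(19,16) + C(19,17) + C(19,18) + C(19,19) over 2^19, i.e. (3876 + 969 + 171 + 19 + 1)/524288 = 5036/524288 = 1259/131072.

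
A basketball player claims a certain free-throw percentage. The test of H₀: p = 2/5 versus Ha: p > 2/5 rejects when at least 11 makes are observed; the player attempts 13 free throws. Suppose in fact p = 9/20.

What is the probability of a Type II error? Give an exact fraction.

A Type II error is failing to reject when Ha holds: with p = 9/20, β = P(S ≤ 10).
Summing C(13,j)·(9/20)^j·(11/20)^{13-j} for j = 0..10 gives 40790448134932573/40960000000000000.

40790448134932573/40960000000000000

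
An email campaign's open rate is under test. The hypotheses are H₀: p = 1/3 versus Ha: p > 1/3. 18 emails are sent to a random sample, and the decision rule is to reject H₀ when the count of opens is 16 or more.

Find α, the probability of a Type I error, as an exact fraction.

649/387420489

α = P(reject H₀ | H₀ true) = P(Y ≥ 16 | p = 1/3), with Y ~ Binomial(18, 1/3).
Adding the binomial terms for j = 16 through 18 with p = 1/3 yields 649/387420489.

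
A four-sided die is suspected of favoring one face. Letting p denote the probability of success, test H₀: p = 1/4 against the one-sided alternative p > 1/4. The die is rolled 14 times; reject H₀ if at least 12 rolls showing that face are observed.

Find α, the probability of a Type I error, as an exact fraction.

Under H₀, K ~ Binomial(14, 1/4), and α = P(K ≥ 12).
P(K ≥ 12) = Σ_{j=12}^{14} C(14,j)·(1/4)^j·(3/4)^{14-j} = 431/134217728.

431/134217728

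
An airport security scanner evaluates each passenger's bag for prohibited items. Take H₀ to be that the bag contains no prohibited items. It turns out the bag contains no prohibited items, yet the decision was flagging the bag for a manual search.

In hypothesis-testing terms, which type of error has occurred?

Type I error

'Flagging the bag for a manual search' corresponds to rejecting H₀.
H₀ was rejected but H₀ is true — a Type I error (false positive).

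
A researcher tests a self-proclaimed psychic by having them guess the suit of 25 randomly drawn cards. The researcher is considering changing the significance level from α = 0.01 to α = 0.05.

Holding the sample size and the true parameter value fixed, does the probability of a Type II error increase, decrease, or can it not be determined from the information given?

Relaxing α lowers the evidence threshold; under Ha, outcomes that previously fell short now trigger rejection.

It decreases.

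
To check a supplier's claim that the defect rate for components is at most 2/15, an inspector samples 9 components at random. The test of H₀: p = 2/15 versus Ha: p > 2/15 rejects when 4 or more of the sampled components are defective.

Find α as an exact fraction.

876304928/38443359375

Under H₀, S ~ Binomial(9, 2/15); the Type I error rate is P(S ≥ 4).
Via the complement, α = 1 − Σ_{j=0}^{3} C(9,j)(2/15)^j(13/15)^{9-j} = 876304928/38443359375.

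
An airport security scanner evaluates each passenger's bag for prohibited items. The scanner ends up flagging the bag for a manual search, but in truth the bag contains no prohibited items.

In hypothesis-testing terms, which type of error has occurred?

Type I error

The null hypothesis here is that the bag contains no prohibited items.
'Flagging the bag for a manual search' corresponds to rejecting H₀.
H₀ was rejected but H₀ is true — a Type I error (false positive).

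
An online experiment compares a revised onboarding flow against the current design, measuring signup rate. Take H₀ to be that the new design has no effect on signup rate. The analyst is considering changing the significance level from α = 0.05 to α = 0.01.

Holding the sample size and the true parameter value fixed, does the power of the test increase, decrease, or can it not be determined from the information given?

It decreases.

A smaller α moves the rejection region further into the tail. With the alternative true, more outcomes now fall outside the rejection region, so failing to reject becomes more likely.
Since power = 1 − β and β increases, power decreases.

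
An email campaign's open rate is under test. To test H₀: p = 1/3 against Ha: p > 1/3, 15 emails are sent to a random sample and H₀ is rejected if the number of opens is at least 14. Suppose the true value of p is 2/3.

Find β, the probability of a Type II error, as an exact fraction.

14070379/14348907

Under the alternative p = 2/3, X ~ Binomial(15, 2/3); β is the probability the test does not reject, P(X < 14).
Adding the binomial probabilities P(X=0)+…+P(X=13) at p = 2/3 gives 14070379/14348907.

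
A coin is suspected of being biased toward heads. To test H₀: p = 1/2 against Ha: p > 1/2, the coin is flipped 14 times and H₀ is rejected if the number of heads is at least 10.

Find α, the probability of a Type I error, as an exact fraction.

1471/16384

α = P(reject H₀ | H₀ true) = P(Y ≥ 10 | p = 1/2), with Y ~ Binomial(14, 1/2).
Summing the upper tail: (1001 + 364 + 91 + 14 + 1) / 2^14 = 1471/16384.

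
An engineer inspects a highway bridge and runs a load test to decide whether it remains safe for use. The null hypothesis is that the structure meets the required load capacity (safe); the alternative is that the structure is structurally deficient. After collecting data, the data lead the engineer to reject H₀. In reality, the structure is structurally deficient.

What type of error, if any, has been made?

No error — this is a correct decision.

The test rejected a false H₀ — the decision matches the true state.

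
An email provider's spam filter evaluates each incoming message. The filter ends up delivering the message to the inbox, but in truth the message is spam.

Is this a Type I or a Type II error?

The null hypothesis here is that the message is legitimate (not spam).
'Delivering the message to the inbox' corresponds to failing to reject H₀.
H₀ was not rejected but H₀ is false — a Type II error (false negative).

Type II error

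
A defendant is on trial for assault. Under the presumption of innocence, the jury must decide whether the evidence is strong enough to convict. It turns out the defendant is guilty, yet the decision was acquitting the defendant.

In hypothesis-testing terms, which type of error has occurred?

The null hypothesis here is that the defendant is innocent.
'Acquitting the defendant' corresponds to failing to reject H₀.
H₀ was not rejected but H₀ is false — a Type II error (false negative).

Type II error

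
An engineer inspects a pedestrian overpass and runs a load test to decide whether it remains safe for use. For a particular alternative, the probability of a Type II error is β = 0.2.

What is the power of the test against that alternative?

Power = 1 − β = 1 − 0.2 = 0.8.

0.8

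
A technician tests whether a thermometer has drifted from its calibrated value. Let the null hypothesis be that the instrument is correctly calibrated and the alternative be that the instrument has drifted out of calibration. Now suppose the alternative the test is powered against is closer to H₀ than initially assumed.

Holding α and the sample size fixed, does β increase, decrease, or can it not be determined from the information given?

A smaller departure from H₀ means the test statistic under Ha is distributed closer to where it would be under H₀; rejection becomes less likely.

It increases.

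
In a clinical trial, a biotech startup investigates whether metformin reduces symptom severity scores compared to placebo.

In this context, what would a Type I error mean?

With the conventional null hypothesis that the drug has no effect on symptom severity scores:
A Type I error is rejecting H₀ when H₀ is true.
Here that means concluding that the drug is effective when actually the drug has no effect on symptom severity scores.

A Type I error would mean concluding that the drug reduces symptom severity scores when in fact the drug has no effect on symptom severity scores.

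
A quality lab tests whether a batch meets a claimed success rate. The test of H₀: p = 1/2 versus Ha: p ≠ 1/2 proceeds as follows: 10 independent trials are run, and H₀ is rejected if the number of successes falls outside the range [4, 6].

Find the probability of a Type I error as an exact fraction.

11/32

α = P(S ≤ 3 or S ≥ 7 | p = 1/2), S ~ Binomial(10, 1/2).
The two tails are symmetric, so α = 2·(1 + 10 + 45 + 120)/2^10 = 352/1024 = 11/32.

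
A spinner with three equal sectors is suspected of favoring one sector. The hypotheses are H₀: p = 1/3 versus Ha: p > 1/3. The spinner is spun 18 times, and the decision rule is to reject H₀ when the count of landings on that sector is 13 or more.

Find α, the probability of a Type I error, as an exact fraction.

330313/387420489

Under H₀, Y ~ Binomial(18, 1/3), and α = P(Y ≥ 13).
P(Y ≥ 13) = Σ_{j=13}^{18} C(18,j)·(1/3)^j·(2/3)^{18-j} = 330313/387420489.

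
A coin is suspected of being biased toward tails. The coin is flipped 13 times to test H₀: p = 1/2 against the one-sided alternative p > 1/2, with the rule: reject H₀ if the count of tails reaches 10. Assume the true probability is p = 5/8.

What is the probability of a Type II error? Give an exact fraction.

107331531597/137438953472

A Type II error is failing to reject when Ha holds: with p = 5/8, β = P(X ≤ 9).
Summing C(13,j)·(5/8)^j·(3/8)^{13-j} for j = 0..9 gives 107331531597/137438953472.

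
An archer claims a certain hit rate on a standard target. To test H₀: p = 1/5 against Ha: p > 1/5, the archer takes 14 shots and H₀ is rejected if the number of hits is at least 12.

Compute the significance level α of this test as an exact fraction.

The Type I error probability is α = P(K ≥ 12) computed under H₀, where K ~ Binomial(14, 1/5).
Adding the binomial terms for j = 12 through 14 with p = 1/5 yields 1513/6103515625.

1513/6103515625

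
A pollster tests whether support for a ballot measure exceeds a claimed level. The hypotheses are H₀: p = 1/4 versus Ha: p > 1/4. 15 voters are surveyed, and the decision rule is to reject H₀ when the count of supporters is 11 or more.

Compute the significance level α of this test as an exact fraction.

123841/1073741824

α = P(reject H₀ | H₀ true) = P(K ≥ 11 | p = 1/4), with K ~ Binomial(15, 1/4).
Adding the binomial terms for j = 11 through 15 with p = 1/4 yields 123841/1073741824.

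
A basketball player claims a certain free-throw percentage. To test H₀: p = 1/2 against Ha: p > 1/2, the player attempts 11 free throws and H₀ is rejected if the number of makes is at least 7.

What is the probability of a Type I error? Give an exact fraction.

281/1024

The Type I error probability is α = P(S ≥ 7) computed under H₀, where S ~ Binomial(11, 1/2).
That's C(11,7) + C(11,8) + C(11,9) + C(11,10) + C(11,11) over 2^11, i.e. (330 + 165 + 55 + 11 + 1)/2048 = 562/2048 = 281/1024.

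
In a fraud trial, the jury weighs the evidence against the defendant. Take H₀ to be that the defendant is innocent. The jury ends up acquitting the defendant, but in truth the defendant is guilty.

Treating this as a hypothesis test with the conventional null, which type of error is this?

Type II error

'Acquitting the defendant' corresponds to failing to reject H₀.
H₀ was not rejected but H₀ is false — a Type II error (false negative).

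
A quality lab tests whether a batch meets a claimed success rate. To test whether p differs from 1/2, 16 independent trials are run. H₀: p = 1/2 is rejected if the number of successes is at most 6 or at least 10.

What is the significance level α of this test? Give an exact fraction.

Under H₀, S ~ Binomial(16, 1/2); α is the probability of landing in either tail, P(S ≤ 6) + P(S ≥ 10).
Each tail has probability (1 + 16 + 120 + 560 + 1820 + 4368 + 8008)/65536; doubling gives α = 29786/65536 = 14893/32768.

14893/32768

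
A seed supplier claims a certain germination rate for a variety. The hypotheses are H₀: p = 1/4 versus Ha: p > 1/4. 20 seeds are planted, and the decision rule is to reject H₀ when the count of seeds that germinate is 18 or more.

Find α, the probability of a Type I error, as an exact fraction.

1771/1099511627776

α = P(reject H₀ | H₀ true) = P(X ≥ 18 | p = 1/4), with X ~ Binomial(20, 1/4).
Summing C(20,j)(1/4)^j(3/4)^{20−j} for j = 18,…,20 gives 1771/1099511627776.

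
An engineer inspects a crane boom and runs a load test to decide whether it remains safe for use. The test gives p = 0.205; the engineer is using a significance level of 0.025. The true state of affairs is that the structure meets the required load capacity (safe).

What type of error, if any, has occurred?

No error — this is a correct decision.

The conventional null hypothesis is that the structure meets the required load capacity (safe).
Since p = 0.205 ≥ α = 0.025, H₀ is not rejected.
H₀ is true (actually the structure meets the required load capacity (safe)).
The decision matches the true state — no error.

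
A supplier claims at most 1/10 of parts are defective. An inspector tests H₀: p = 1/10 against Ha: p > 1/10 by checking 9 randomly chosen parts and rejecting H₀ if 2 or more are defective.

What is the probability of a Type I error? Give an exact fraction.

112579511/500000000

α = P(reject H₀ | H₀ true) = P(X ≥ 2 | p = 1/10), X ~ Binomial(9, 1/10).
α = 1 − P(X ≤ 1) = 1 − 387420489/500000000 = 112579511/500000000.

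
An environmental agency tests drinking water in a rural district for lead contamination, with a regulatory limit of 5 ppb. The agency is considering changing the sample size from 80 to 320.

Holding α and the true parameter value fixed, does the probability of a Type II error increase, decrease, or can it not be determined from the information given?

It decreases.

Increasing n separates the H₀ and Ha sampling distributions, so under Ha fewer outcomes land in the acceptance region.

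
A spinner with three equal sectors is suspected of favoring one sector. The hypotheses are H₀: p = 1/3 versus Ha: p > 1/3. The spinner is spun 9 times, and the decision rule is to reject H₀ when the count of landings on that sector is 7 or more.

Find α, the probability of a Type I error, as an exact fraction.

163/19683

α = P(reject H₀ | H₀ true) = P(Y ≥ 7 | p = 1/3), with Y ~ Binomial(9, 1/3).
Adding the binomial terms for j = 7 through 9 with p = 1/3 yields 163/19683.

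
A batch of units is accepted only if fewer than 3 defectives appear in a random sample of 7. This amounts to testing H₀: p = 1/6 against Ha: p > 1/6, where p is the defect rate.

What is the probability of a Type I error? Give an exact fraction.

331/3456

Under H₀, X ~ Binomial(7, 1/6); the Type I error rate is P(X ≥ 3).
α = 1 − P(X ≤ 2) = 1 − 3125/3456 = 331/3456.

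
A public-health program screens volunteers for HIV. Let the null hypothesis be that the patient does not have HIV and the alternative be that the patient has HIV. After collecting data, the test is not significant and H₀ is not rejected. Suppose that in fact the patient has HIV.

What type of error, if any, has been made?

H₀ was not rejected, but H₀ is actually false.
Failing to reject a false null hypothesis is a Type II error (false negative).

Type II error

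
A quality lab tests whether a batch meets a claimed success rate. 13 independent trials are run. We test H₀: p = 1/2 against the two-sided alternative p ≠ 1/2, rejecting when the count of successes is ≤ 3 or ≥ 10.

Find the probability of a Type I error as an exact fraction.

The significance level is the null-hypothesis probability of the rejection region {≤3} ∪ {≥10}.
By symmetry, α = 2·P(X ≤ 3) = 2·(1 + 13 + 78 + 286)/8192 = 756/8192 = 189/2048.

189/2048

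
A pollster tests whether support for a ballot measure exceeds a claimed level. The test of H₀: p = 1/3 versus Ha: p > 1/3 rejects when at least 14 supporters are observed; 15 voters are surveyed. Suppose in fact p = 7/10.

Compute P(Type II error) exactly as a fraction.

A Type II error is failing to reject when Ha holds: with p = 7/10, β = P(S ≤ 13).
Summing C(15,j)·(7/10)^j·(3/10)^{15-j} for j = 0..13 gives 241183100052963/250000000000000.

241183100052963/250000000000000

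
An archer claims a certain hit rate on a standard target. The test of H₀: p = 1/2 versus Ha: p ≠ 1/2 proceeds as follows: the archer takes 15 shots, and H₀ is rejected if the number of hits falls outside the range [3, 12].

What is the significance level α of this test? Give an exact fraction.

α = P(X ≤ 2 or X ≥ 13 | p = 1/2), X ~ Binomial(15, 1/2).
By symmetry, α = 2·P(X ≤ 2) = 2·(1 + 15 + 105)/32768 = 242/32768 = 121/16384.

121/16384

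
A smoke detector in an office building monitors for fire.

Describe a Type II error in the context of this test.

A Type II error would mean concluding that there is no fire (or at least failing to establish that there is a fire) when in fact there is a fire.

With the conventional null hypothesis that there is no fire:
A Type II error is failing to reject H₀ when H₀ is false.
Here that means remaining silent when actually there is a fire.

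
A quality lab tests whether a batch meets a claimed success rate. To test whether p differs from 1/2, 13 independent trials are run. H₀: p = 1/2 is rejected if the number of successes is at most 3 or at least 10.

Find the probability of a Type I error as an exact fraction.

189/2048

The significance level is the null-hypothesis probability of the rejection region {≤3} ∪ {≥10}.
By symmetry, α = 2·P(S ≤ 3) = 2·(1 + 13 + 78 + 286)/8192 = 756/8192 = 189/2048.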